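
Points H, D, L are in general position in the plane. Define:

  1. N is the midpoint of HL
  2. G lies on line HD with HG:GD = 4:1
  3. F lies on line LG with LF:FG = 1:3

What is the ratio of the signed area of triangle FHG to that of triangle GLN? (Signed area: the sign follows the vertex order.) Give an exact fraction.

Choose coordinates H = (0, 0), D = (1, 0), L = (0, 1).
1. N is the midpoint of HL ⇒ N = (0, 1/2)
2. G lies on line HD with HG:GD = 4:1 ⇒ G = (4/5, 0)
3. F lies on line LG with LF:FG = 1:3 ⇒ F = (1/5, 3/4)
2·[FHG] = 3/5, 2·[GLN] = 2/5
[FHG]:[GLN] = 3/5:2/5 = 3/2

[FHG]:[GLN] = 3/2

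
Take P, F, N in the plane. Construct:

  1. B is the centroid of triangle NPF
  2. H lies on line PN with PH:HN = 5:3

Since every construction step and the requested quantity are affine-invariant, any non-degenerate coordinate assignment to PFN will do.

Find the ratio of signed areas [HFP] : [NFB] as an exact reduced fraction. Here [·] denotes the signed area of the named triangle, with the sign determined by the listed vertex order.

[HFP]:[NFB] = 15/8

Work in coordinates with P = (0, 0), F = (1, 0), N = (0, 1).
1. B is the centroid of triangle NPF ⇒ B = (1/3, 1/3)
2. H lies on line PN with PH:HN = 5:3 ⇒ H = (0, 5/8)
2·[HFP] = -5/8, 2·[NFB] = -1/3
[HFP]:[NFB] = -5/8:-1/3 = 15/8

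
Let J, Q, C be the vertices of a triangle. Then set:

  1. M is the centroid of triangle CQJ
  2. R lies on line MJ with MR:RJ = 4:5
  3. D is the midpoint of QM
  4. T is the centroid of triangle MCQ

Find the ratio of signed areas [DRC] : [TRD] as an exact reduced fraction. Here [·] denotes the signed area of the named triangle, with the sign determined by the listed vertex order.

Set J = (0, 0), Q = (1, 0), C = (0, 1); any affine frame gives the same invariant.
1. M is the centroid of triangle CQJ ⇒ M = (1/3, 1/3)
2. R lies on line MJ with MR:RJ = 4:5 ⇒ R = (5/27, 5/27)
3. D is the midpoint of QM ⇒ D = (2/3, 1/6)
4. T is the centroid of triangle MCQ ⇒ T = (4/9, 4/9)
2·[DRC] = -7/18, 2·[TRD] = 7/54
[DRC]:[TRD] = -7/18:7/54 = -3

[DRC]:[TRD] = -3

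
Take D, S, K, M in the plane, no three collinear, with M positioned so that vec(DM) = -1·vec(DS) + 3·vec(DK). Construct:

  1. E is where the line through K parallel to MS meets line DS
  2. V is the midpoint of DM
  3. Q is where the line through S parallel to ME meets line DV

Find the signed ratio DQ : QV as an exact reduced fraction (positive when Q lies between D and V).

Work in coordinates with D = (0, 0), S = (1, 0), K = (0, 1), M = (-1, 3).
1. E is where the line through K parallel to MS meets line DS ⇒ E = (2/3, 0)
2. V is the midpoint of DM ⇒ V = (-1/2, 3/2)
3. Q is where the line through S parallel to ME meets line DV ⇒ Q = (-3/2, 9/2)
Q = D + t·(V−D) with t = 3, so DQ:QV = t:(1−t) = 3:-2

DQ:QV = -3/2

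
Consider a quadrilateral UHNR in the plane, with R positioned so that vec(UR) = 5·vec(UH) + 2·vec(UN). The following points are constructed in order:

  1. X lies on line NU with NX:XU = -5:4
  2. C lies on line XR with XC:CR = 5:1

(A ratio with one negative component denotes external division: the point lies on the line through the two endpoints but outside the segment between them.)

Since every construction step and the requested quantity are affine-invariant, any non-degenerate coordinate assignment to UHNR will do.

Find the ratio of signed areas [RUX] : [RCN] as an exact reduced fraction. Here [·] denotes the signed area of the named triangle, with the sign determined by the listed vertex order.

[RUX]:[RCN] = -24/5

Assign U = (0, 0), H = (1, 0), N = (0, 1), R = (5, 2) — the answer is frame-independent, so this choice is without loss of generality.
1. X lies on line NU with NX:XU = -5:4 ⇒ X = (0, -4)
2. C lies on line XR with XC:CR = 5:1 ⇒ C = (25/6, 1)
2·[RUX] = 20, 2·[RCN] = -25/6
[RUX]:[RCN] = 20:-25/6 = -24/5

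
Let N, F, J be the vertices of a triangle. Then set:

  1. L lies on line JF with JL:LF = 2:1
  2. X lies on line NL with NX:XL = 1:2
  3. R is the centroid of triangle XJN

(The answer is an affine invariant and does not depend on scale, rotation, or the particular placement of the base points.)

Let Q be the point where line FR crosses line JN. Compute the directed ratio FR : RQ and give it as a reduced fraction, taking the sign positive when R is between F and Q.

FR:RQ = 25/2

Work in coordinates with N = (0, 0), F = (1, 0), J = (0, 1).
1. L lies on line JF with JL:LF = 2:1 ⇒ L = (2/3, 1/3)
2. X lies on line NL with NX:XL = 1:2 ⇒ X = (2/9, 1/9)
3. R is the centroid of triangle XJN ⇒ R = (2/27, 10/27)
line FR meets JN at Q = (0, 2/5)
R = F + t·(Q−F) with t = 25/27, so FR:RQ = 25/27:2/27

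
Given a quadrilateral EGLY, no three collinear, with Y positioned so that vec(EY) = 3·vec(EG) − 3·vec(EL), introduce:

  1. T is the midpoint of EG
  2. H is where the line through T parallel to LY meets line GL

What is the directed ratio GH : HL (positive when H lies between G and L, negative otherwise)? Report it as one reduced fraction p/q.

GH:HL = -2

Set E = (0, 0), G = (1, 0), L = (0, 1), Y = (3, -3); any affine frame gives the same invariant.
1. T is the midpoint of EG ⇒ T = (1/2, 0)
2. H is where the line through T parallel to LY meets line GL ⇒ H = (-1, 2)
H = G + t·(L−G) with t = 2, so GH:HL = t:(1−t) = 2:-1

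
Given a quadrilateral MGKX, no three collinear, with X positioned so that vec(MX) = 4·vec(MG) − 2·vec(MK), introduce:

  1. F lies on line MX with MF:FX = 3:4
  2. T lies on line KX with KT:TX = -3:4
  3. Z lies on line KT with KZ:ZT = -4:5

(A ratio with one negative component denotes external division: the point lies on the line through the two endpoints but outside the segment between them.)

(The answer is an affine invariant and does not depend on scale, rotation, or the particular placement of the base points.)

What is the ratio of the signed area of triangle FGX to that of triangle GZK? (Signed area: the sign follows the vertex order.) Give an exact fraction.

Assign M = (0, 0), G = (1, 0), K = (0, 1), X = (4, -2) — the answer is frame-independent, so this choice is without loss of generality.
1. F lies on line MX with MF:FX = 3:4 ⇒ F = (12/7, -6/7)
2. T lies on line KX with KT:TX = -3:4 ⇒ T = (-12, 10)
3. Z lies on line KT with KZ:ZT = -4:5 ⇒ Z = (48, -35)
2·[FGX] = -8/7, 2·[GZK] = 12
[FGX]:[GZK] = -8/7:12 = -2/21

[FGX]:[GZK] = -2/21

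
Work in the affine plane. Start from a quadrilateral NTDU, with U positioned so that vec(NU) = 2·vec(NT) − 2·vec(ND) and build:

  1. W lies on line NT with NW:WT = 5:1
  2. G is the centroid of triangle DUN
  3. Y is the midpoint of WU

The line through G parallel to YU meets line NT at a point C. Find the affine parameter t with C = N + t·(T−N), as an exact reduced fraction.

t = 17/36

Set N = (0, 0), T = (1, 0), D = (0, 1), U = (2, -2); any affine frame gives the same invariant.
1. W lies on line NT with NW:WT = 5:1 ⇒ W = (5/6, 0)
2. G is the centroid of triangle DUN ⇒ G = (2/3, -1/3)
3. Y is the midpoint of WU ⇒ Y = (17/12, -1)
through G parallel to YU: direction (7/12, -1); meets NT at C = (17/36, 0)
C = N + t·(T−N) with t = 17/36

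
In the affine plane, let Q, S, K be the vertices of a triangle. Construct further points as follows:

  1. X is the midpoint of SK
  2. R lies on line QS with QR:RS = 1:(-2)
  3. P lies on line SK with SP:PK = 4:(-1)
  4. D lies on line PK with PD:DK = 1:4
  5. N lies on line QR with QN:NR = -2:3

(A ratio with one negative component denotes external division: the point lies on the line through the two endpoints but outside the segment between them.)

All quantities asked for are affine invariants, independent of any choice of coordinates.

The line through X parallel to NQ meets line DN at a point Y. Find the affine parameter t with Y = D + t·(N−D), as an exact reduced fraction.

Work in coordinates with Q = (0, 0), S = (1, 0), K = (0, 1).
1. X is the midpoint of SK ⇒ X = (1/2, 1/2)
2. R lies on line QS with QR:RS = 1:(-2) ⇒ R = (-1, 0)
3. P lies on line SK with SP:PK = 4:(-1) ⇒ P = (-1/3, 4/3)
4. D lies on line PK with PD:DK = 1:4 ⇒ D = (-4/15, 19/15)
5. N lies on line QR with QN:NR = -2:3 ⇒ N = (2, 0)
through X parallel to NQ: direction (-2, 0); meets DN at Y = (21/19, 1/2)
Y = D + t·(N−D) with t = 23/38

t = 23/38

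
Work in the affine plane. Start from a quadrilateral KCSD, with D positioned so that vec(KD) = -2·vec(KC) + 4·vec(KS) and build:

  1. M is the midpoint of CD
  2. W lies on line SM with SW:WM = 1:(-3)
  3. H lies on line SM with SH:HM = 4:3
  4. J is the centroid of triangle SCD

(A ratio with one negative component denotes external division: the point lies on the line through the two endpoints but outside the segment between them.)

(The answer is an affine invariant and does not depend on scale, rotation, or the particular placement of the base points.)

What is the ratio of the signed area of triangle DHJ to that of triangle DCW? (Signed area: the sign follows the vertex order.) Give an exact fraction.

[DHJ]:[DCW] = -2/63

Choose coordinates K = (0, 0), C = (1, 0), S = (0, 1), D = (-2, 4).
1. M is the midpoint of CD ⇒ M = (-1/2, 2)
2. W lies on line SM with SW:WM = 1:(-3) ⇒ W = (1/4, 1/2)
3. H lies on line SM with SH:HM = 4:3 ⇒ H = (-2/7, 11/7)
4. J is the centroid of triangle SCD ⇒ J = (-1/3, 5/3)
2·[DHJ] = 1/21, 2·[DCW] = -3/2
[DHJ]:[DCW] = 1/21:-3/2 = -2/63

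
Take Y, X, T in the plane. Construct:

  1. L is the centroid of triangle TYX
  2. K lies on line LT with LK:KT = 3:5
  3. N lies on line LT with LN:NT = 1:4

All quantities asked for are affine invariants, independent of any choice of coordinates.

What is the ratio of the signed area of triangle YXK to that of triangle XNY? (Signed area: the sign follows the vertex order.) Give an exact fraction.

Choose coordinates Y = (0, 0), X = (1, 0), T = (0, 1).
1. L is the centroid of triangle TYX ⇒ L = (1/3, 1/3)
2. K lies on line LT with LK:KT = 3:5 ⇒ K = (5/24, 7/12)
3. N lies on line LT with LN:NT = 1:4 ⇒ N = (4/15, 7/15)
2·[YXK] = 7/12, 2·[XNY] = 7/15
[YXK]:[XNY] = 7/12:7/15 = 5/4

[YXK]:[XNY] = 5/4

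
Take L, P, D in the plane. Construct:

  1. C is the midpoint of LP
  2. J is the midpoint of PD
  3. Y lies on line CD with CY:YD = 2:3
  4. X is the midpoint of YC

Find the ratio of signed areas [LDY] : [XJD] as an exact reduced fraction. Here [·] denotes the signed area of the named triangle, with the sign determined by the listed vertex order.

[LDY]:[XJD] = -3/2

Choose coordinates L = (0, 0), P = (1, 0), D = (0, 1).
1. C is the midpoint of LP ⇒ C = (1/2, 0)
2. J is the midpoint of PD ⇒ J = (1/2, 1/2)
3. Y lies on line CD with CY:YD = 2:3 ⇒ Y = (3/10, 2/5)
4. X is the midpoint of YC ⇒ X = (2/5, 1/5)
2·[LDY] = -3/10, 2·[XJD] = 1/5
[LDY]:[XJD] = -3/10:1/5 = -3/2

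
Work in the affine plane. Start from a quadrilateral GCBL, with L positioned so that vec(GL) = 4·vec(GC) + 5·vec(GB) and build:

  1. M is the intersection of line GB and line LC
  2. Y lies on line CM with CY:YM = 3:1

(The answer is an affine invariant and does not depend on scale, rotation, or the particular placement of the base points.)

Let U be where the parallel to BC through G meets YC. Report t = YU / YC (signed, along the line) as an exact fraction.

Assign G = (0, 0), C = (1, 0), B = (0, 1), L = (4, 5) — the answer is frame-independent, so this choice is without loss of generality.
1. M is the intersection of line GB and line LC ⇒ M = (0, -5/3)
2. Y lies on line CM with CY:YM = 3:1 ⇒ Y = (1/4, -5/4)
through G parallel to BC: direction (1, -1); meets YC at U = (5/8, -5/8)
U = Y + t·(C−Y) with t = 1/2

t = 1/2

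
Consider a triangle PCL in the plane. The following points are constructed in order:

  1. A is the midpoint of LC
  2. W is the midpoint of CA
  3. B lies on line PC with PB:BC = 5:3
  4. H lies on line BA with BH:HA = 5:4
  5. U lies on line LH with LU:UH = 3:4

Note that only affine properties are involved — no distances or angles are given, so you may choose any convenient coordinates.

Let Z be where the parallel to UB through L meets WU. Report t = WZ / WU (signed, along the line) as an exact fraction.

t = 51/41

Choose coordinates P = (0, 0), C = (1, 0), L = (0, 1).
1. A is the midpoint of LC ⇒ A = (1/2, 1/2)
2. W is the midpoint of CA ⇒ W = (3/4, 1/4)
3. B lies on line PC with PB:BC = 5:3 ⇒ B = (5/8, 0)
4. H lies on line BA with BH:HA = 5:4 ⇒ H = (5/9, 5/18)
5. U lies on line LH with LU:UH = 3:4 ⇒ U = (5/21, 29/42)
through L parallel to UB: direction (65/168, -29/42); meets WU at Z = (65/574, 229/287)
Z = W + t·(U−W) with t = 51/41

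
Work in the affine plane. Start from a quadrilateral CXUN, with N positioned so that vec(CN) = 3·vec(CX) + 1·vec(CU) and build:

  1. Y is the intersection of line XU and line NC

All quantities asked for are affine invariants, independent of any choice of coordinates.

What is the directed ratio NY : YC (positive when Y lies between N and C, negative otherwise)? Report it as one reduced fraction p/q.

Work in coordinates with C = (0, 0), X = (1, 0), U = (0, 1), N = (3, 1).
1. Y is the intersection of line XU and line NC ⇒ Y = (3/4, 1/4)
Y = N + t·(C−N) with t = 3/4, so NY:YC = t:(1−t) = 3/4:1/4

NY:YC = 3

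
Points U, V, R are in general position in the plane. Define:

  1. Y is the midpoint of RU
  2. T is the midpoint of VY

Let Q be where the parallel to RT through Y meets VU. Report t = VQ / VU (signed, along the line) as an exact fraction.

Assign U = (0, 0), V = (1, 0), R = (0, 1) — the answer is frame-independent, so this choice is without loss of generality.
1. Y is the midpoint of RU ⇒ Y = (0, 1/2)
2. T is the midpoint of VY ⇒ T = (1/2, 1/4)
through Y parallel to RT: direction (1/2, -3/4); meets VU at Q = (1/3, 0)
Q = V + t·(U−V) with t = 2/3

t = 2/3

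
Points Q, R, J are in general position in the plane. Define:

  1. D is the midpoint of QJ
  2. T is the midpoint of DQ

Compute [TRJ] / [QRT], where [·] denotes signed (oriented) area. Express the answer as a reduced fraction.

Work in coordinates with Q = (0, 0), R = (1, 0), J = (0, 1).
1. D is the midpoint of QJ ⇒ D = (0, 1/2)
2. T is the midpoint of DQ ⇒ T = (0, 1/4)
2·[TRJ] = 3/4, 2·[QRT] = 1/4
[TRJ]:[QRT] = 3/4:1/4 = 3

[TRJ]:[QRT] = 3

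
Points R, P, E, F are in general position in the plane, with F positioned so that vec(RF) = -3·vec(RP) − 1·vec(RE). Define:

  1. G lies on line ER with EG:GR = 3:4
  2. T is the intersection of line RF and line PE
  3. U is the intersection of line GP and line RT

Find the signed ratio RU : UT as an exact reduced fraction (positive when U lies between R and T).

RU:UT = 16/3

Assign R = (0, 0), P = (1, 0), E = (0, 1), F = (-3, -1) — the answer is frame-independent, so this choice is without loss of generality.
1. G lies on line ER with EG:GR = 3:4 ⇒ G = (0, 4/7)
2. T is the intersection of line RF and line PE ⇒ T = (3/4, 1/4)
3. U is the intersection of line GP and line RT ⇒ U = (12/19, 4/19)
U = R + t·(T−R) with t = 16/19, so RU:UT = t:(1−t) = 16/19:3/19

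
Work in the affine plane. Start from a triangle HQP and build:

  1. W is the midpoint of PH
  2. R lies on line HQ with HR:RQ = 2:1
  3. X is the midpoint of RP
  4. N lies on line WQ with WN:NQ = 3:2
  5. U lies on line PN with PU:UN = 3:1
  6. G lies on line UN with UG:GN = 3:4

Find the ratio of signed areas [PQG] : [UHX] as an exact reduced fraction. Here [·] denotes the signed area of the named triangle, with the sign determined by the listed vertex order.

[PQG]:[UHX] = 144/77

Set H = (0, 0), Q = (1, 0), P = (0, 1); any affine frame gives the same invariant.
1. W is the midpoint of PH ⇒ W = (0, 1/2)
2. R lies on line HQ with HR:RQ = 2:1 ⇒ R = (2/3, 0)
3. X is the midpoint of RP ⇒ X = (1/3, 1/2)
4. N lies on line WQ with WN:NQ = 3:2 ⇒ N = (3/5, 1/5)
5. U lies on line PN with PU:UN = 3:1 ⇒ U = (9/20, 2/5)
6. G lies on line UN with UG:GN = 3:4 ⇒ G = (18/35, 11/35)
2·[PQG] = -6/35, 2·[UHX] = -11/120
[PQG]:[UHX] = -6/35:-11/120 = 144/77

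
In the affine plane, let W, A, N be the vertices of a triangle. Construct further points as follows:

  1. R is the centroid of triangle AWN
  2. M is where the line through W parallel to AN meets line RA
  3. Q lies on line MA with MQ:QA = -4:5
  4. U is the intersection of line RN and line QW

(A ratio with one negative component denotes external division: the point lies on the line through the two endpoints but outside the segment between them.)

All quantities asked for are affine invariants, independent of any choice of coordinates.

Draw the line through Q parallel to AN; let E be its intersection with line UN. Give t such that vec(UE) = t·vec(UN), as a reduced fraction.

t = -56/9

Set W = (0, 0), A = (1, 0), N = (0, 1); any affine frame gives the same invariant.
1. R is the centroid of triangle AWN ⇒ R = (1/3, 1/3)
2. M is where the line through W parallel to AN meets line RA ⇒ M = (-1, 1)
3. Q lies on line MA with MQ:QA = -4:5 ⇒ Q = (-9, 5)
4. U is the intersection of line RN and line QW ⇒ U = (9/13, -5/13)
through Q parallel to AN: direction (-1, 1); meets UN at E = (5, -9)
E = U + t·(N−U) with t = -56/9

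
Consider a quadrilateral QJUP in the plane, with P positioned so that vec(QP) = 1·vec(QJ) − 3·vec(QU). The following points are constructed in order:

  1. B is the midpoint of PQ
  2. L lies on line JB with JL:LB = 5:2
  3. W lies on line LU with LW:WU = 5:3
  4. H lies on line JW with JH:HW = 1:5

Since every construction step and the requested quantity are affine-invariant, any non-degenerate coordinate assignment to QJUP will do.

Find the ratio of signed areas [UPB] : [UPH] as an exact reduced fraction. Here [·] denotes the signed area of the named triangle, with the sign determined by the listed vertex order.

Set Q = (0, 0), J = (1, 0), U = (0, 1), P = (1, -3); any affine frame gives the same invariant.
1. B is the midpoint of PQ ⇒ B = (1/2, -3/2)
2. L lies on line JB with JL:LB = 5:2 ⇒ L = (9/14, -15/14)
3. W lies on line LU with LW:WU = 5:3 ⇒ W = (27/112, 25/112)
4. H lies on line JW with JH:HW = 1:5 ⇒ H = (587/672, 25/672)
2·[UPB] = -1/2, 2·[UPH] = 81/32
[UPB]:[UPH] = -1/2:81/32 = -16/81

[UPB]:[UPH] = -16/81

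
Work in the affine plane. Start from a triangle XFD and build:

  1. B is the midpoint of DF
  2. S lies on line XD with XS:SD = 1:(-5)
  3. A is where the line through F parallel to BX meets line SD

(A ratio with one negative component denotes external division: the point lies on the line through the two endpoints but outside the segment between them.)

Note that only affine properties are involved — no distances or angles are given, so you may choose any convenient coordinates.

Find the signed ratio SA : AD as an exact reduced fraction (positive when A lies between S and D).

SA:AD = -3/8

Set X = (0, 0), F = (1, 0), D = (0, 1); any affine frame gives the same invariant.
1. B is the midpoint of DF ⇒ B = (1/2, 1/2)
2. S lies on line XD with XS:SD = 1:(-5) ⇒ S = (0, -1/4)
3. A is where the line through F parallel to BX meets line SD ⇒ A = (0, -1)
A = S + t·(D−S) with t = -3/5, so SA:AD = t:(1−t) = -3/5:8/5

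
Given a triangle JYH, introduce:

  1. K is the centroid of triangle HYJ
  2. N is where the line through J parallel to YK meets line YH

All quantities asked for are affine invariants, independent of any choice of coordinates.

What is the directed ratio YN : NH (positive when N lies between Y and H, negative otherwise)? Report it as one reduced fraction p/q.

Assign J = (0, 0), Y = (1, 0), H = (0, 1) — the answer is frame-independent, so this choice is without loss of generality.
1. K is the centroid of triangle HYJ ⇒ K = (1/3, 1/3)
2. N is where the line through J parallel to YK meets line YH ⇒ N = (2, -1)
N = Y + t·(H−Y) with t = -1, so YN:NH = t:(1−t) = -1:2

YN:NH = -1/2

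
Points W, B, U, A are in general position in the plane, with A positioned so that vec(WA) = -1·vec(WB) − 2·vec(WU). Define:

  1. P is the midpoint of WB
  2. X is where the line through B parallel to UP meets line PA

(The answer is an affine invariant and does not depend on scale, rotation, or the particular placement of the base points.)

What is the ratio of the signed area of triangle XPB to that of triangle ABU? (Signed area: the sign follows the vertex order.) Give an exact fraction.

Work in coordinates with W = (0, 0), B = (1, 0), U = (0, 1), A = (-1, -2).
1. P is the midpoint of WB ⇒ P = (1/2, 0)
2. X is where the line through B parallel to UP meets line PA ⇒ X = (4/5, 2/5)
2·[XPB] = 1/5, 2·[ABU] = 4
[XPB]:[ABU] = 1/5:4 = 1/20

[XPB]:[ABU] = 1/20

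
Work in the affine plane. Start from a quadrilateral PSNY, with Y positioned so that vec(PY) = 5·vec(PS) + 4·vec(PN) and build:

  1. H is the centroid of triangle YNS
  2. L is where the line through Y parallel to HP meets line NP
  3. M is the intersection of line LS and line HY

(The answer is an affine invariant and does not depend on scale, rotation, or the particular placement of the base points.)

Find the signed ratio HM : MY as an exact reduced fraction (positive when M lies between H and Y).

HM:MY = -9/20

Assign P = (0, 0), S = (1, 0), N = (0, 1), Y = (5, 4) — the answer is frame-independent, so this choice is without loss of generality.
1. H is the centroid of triangle YNS ⇒ H = (2, 5/3)
2. L is where the line through Y parallel to HP meets line NP ⇒ L = (0, -1/6)
3. M is the intersection of line LS and line HY ⇒ M = (-5/11, -8/33)
M = H + t·(Y−H) with t = -9/11, so HM:MY = t:(1−t) = -9/11:20/11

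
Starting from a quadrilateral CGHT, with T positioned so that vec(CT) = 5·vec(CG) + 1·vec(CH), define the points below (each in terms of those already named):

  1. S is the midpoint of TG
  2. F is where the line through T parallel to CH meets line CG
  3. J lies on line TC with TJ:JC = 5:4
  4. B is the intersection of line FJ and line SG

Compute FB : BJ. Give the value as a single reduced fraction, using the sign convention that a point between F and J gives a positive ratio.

FB:BJ = 36/5

Set C = (0, 0), G = (1, 0), H = (0, 1), T = (5, 1); any affine frame gives the same invariant.
1. S is the midpoint of TG ⇒ S = (3, 1/2)
2. F is where the line through T parallel to CH meets line CG ⇒ F = (5, 0)
3. J lies on line TC with TJ:JC = 5:4 ⇒ J = (20/9, 4/9)
4. B is the intersection of line FJ and line SG ⇒ B = (105/41, 16/41)
B = F + t·(J−F) with t = 36/41, so FB:BJ = t:(1−t) = 36/41:5/41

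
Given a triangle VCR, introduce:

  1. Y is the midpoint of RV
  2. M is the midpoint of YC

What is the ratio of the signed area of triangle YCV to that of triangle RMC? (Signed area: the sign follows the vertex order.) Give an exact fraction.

[YCV]:[RMC] = -2

Work in coordinates with V = (0, 0), C = (1, 0), R = (0, 1).
1. Y is the midpoint of RV ⇒ Y = (0, 1/2)
2. M is the midpoint of YC ⇒ M = (1/2, 1/4)
2·[YCV] = -1/2, 2·[RMC] = 1/4
[YCV]:[RMC] = -1/2:1/4 = -2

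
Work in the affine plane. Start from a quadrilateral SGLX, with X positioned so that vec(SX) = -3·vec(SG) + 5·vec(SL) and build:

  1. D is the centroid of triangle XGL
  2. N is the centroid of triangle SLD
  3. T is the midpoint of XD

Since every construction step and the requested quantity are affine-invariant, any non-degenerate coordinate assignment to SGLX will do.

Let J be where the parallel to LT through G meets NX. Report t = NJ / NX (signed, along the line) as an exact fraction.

Set S = (0, 0), G = (1, 0), L = (0, 1), X = (-3, 5); any affine frame gives the same invariant.
1. D is the centroid of triangle XGL ⇒ D = (-2/3, 2)
2. N is the centroid of triangle SLD ⇒ N = (-2/9, 1)
3. T is the midpoint of XD ⇒ T = (-11/6, 7/2)
through G parallel to LT: direction (-11/6, 5/2); meets NX at J = (-188/21, 95/7)
J = N + t·(X−N) with t = 22/7

t = 22/7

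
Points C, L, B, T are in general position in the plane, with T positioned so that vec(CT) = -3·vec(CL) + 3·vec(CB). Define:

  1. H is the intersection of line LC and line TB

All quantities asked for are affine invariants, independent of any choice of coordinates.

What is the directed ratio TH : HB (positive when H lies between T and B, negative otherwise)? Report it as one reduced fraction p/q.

Work in coordinates with C = (0, 0), L = (1, 0), B = (0, 1), T = (-3, 3).
1. H is the intersection of line LC and line TB ⇒ H = (3/2, 0)
H = T + t·(B−T) with t = 3/2, so TH:HB = t:(1−t) = 3/2:-1/2

TH:HB = -3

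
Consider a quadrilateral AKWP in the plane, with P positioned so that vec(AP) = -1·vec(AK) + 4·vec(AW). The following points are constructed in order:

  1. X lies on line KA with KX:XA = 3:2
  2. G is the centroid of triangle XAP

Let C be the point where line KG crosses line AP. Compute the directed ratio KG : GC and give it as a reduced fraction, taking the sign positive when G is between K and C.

KG:GC = 13/2

Set A = (0, 0), K = (1, 0), W = (0, 1), P = (-1, 4); any affine frame gives the same invariant.
1. X lies on line KA with KX:XA = 3:2 ⇒ X = (2/5, 0)
2. G is the centroid of triangle XAP ⇒ G = (-1/5, 4/3)
line KG meets AP at C = (-5/13, 20/13)
G = K + t·(C−K) with t = 13/15, so KG:GC = 13/15:2/15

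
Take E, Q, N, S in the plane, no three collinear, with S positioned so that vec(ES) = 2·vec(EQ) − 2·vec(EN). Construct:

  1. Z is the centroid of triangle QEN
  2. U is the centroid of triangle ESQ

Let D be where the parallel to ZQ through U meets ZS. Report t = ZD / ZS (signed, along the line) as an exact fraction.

Assign E = (0, 0), Q = (1, 0), N = (0, 1), S = (2, -2) — the answer is frame-independent, so this choice is without loss of generality.
1. Z is the centroid of triangle QEN ⇒ Z = (1/3, 1/3)
2. U is the centroid of triangle ESQ ⇒ U = (1, -2/3)
through U parallel to ZQ: direction (2/3, -1/3); meets ZS at D = (29/27, -19/27)
D = Z + t·(S−Z) with t = 4/9

t = 4/9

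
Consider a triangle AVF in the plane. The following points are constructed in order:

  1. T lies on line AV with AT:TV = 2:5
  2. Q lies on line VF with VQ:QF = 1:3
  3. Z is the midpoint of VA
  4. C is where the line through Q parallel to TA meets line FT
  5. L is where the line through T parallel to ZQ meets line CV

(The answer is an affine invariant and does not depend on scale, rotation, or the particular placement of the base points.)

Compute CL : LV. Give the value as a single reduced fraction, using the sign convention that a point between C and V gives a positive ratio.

CL:LV = 9/20

Set A = (0, 0), V = (1, 0), F = (0, 1); any affine frame gives the same invariant.
1. T lies on line AV with AT:TV = 2:5 ⇒ T = (2/7, 0)
2. Q lies on line VF with VQ:QF = 1:3 ⇒ Q = (3/4, 1/4)
3. Z is the midpoint of VA ⇒ Z = (1/2, 0)
4. C is where the line through Q parallel to TA meets line FT ⇒ C = (3/14, 1/4)
5. L is where the line through T parallel to ZQ meets line CV ⇒ L = (93/203, 5/29)
L = C + t·(V−C) with t = 9/29, so CL:LV = t:(1−t) = 9/29:20/29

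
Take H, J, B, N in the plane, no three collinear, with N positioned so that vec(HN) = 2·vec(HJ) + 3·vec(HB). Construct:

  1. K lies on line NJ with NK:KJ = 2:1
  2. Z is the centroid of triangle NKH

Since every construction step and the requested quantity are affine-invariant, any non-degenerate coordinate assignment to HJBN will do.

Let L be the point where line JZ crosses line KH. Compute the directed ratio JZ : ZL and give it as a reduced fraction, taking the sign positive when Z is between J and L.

Work in coordinates with H = (0, 0), J = (1, 0), B = (0, 1), N = (2, 3).
1. K lies on line NJ with NK:KJ = 2:1 ⇒ K = (4/3, 1)
2. Z is the centroid of triangle NKH ⇒ Z = (10/9, 4/3)
line JZ meets KH at L = (16/15, 4/5)
Z = J + t·(L−J) with t = 5/3, so JZ:ZL = 5/3:-2/3

JZ:ZL = -5/2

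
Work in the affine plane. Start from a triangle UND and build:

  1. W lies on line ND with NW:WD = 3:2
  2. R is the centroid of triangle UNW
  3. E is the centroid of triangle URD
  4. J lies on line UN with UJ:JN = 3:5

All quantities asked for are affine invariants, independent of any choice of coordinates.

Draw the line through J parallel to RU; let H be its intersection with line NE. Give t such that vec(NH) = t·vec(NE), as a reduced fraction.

t = 45/128

Set U = (0, 0), N = (1, 0), D = (0, 1); any affine frame gives the same invariant.
1. W lies on line ND with NW:WD = 3:2 ⇒ W = (2/5, 3/5)
2. R is the centroid of triangle UNW ⇒ R = (7/15, 1/5)
3. E is the centroid of triangle URD ⇒ E = (7/45, 2/5)
4. J lies on line UN with UJ:JN = 3:5 ⇒ J = (3/8, 0)
through J parallel to RU: direction (-7/15, -1/5); meets NE at H = (45/64, 9/64)
H = N + t·(E−N) with t = 45/128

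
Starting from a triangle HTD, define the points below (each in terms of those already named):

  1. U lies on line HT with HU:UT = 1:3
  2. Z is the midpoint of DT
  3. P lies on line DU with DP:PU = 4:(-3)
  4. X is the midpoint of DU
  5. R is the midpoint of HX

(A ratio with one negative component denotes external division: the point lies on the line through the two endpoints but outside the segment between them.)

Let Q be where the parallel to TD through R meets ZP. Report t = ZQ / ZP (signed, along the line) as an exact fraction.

t = 11/48

Choose coordinates H = (0, 0), T = (1, 0), D = (0, 1).
1. U lies on line HT with HU:UT = 1:3 ⇒ U = (1/4, 0)
2. Z is the midpoint of DT ⇒ Z = (1/2, 1/2)
3. P lies on line DU with DP:PU = 4:(-3) ⇒ P = (1, -3)
4. X is the midpoint of DU ⇒ X = (1/8, 1/2)
5. R is the midpoint of HX ⇒ R = (1/16, 1/4)
through R parallel to TD: direction (-1, 1); meets ZP at Q = (59/96, -29/96)
Q = Z + t·(P−Z) with t = 11/48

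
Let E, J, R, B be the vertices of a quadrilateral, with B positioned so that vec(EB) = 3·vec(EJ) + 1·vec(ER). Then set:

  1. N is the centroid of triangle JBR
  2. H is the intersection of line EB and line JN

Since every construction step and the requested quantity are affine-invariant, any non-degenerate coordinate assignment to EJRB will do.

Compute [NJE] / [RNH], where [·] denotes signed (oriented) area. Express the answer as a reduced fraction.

[NJE]:[RNH] = 5/3

Choose coordinates E = (0, 0), J = (1, 0), R = (0, 1), B = (3, 1).
1. N is the centroid of triangle JBR ⇒ N = (4/3, 2/3)
2. H is the intersection of line EB and line JN ⇒ H = (6/5, 2/5)
2·[NJE] = -2/3, 2·[RNH] = -2/5
[NJE]:[RNH] = -2/3:-2/5 = 5/3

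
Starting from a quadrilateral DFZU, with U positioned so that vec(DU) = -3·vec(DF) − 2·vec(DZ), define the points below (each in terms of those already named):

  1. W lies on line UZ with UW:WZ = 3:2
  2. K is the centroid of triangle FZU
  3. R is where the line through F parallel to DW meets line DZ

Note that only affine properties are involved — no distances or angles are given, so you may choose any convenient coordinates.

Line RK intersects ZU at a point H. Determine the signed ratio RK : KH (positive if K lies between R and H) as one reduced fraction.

Set D = (0, 0), F = (1, 0), Z = (0, 1), U = (-3, -2); any affine frame gives the same invariant.
1. W lies on line UZ with UW:WZ = 3:2 ⇒ W = (-6/5, -1/5)
2. K is the centroid of triangle FZU ⇒ K = (-2/3, -1/3)
3. R is where the line through F parallel to DW meets line DZ ⇒ R = (0, -1/6)
line RK meets ZU at H = (-14/9, -5/9)
K = R + t·(H−R) with t = 3/7, so RK:KH = 3/7:4/7

RK:KH = 3/4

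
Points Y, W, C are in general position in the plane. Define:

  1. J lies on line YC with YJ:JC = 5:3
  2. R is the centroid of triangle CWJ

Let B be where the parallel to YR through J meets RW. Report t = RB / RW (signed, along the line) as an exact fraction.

Assign Y = (0, 0), W = (1, 0), C = (0, 1) — the answer is frame-independent, so this choice is without loss of generality.
1. J lies on line YC with YJ:JC = 5:3 ⇒ J = (0, 5/8)
2. R is the centroid of triangle CWJ ⇒ R = (1/3, 13/24)
through J parallel to YR: direction (1/3, 13/24); meets RW at B = (1/13, 3/4)
B = R + t·(W−R) with t = -5/13

t = -5/13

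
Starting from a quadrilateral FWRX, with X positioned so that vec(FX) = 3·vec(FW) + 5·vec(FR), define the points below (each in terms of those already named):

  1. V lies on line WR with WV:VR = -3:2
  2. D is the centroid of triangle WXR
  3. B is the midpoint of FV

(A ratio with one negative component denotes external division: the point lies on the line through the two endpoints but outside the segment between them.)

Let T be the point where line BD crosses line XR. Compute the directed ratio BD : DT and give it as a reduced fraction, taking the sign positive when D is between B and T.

Set F = (0, 0), W = (1, 0), R = (0, 1), X = (3, 5); any affine frame gives the same invariant.
1. V lies on line WR with WV:VR = -3:2 ⇒ V = (-2, 3)
2. D is the centroid of triangle WXR ⇒ D = (4/3, 2)
3. B is the midpoint of FV ⇒ B = (-1, 3/2)
line BD meets XR at T = (30/47, 87/47)
D = B + t·(T−B) with t = 47/33, so BD:DT = 47/33:-14/33

BD:DT = -47/14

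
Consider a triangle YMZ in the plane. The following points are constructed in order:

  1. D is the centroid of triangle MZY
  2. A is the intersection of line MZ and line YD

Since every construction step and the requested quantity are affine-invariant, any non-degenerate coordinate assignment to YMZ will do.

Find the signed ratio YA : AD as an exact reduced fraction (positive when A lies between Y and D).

Assign Y = (0, 0), M = (1, 0), Z = (0, 1) — the answer is frame-independent, so this choice is without loss of generality.
1. D is the centroid of triangle MZY ⇒ D = (1/3, 1/3)
2. A is the intersection of line MZ and line YD ⇒ A = (1/2, 1/2)
A = Y + t·(D−Y) with t = 3/2, so YA:AD = t:(1−t) = 3/2:-1/2

YA:AD = -3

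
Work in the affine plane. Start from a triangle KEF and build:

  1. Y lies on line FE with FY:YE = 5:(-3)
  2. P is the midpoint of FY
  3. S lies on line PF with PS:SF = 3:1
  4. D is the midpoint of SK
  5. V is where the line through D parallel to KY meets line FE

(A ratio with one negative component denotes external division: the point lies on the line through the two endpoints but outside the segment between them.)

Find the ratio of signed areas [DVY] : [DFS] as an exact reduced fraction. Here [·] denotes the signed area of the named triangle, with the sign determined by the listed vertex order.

Set K = (0, 0), E = (1, 0), F = (0, 1); any affine frame gives the same invariant.
1. Y lies on line FE with FY:YE = 5:(-3) ⇒ Y = (5/2, -3/2)
2. P is the midpoint of FY ⇒ P = (5/4, -1/4)
3. S lies on line PF with PS:SF = 3:1 ⇒ S = (5/16, 11/16)
4. D is the midpoint of SK ⇒ D = (5/32, 11/32)
5. V is where the line through D parallel to KY meets line FE ⇒ V = (45/32, -13/32)
2·[DVY] = -35/64, 2·[DFS] = -5/32
[DVY]:[DFS] = -35/64:-5/32 = 7/2

[DVY]:[DFS] = 7/2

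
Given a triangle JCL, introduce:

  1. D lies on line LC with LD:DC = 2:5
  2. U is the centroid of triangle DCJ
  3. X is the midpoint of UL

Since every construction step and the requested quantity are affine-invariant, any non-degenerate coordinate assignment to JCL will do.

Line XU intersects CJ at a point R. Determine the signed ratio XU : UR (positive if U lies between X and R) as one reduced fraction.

Work in coordinates with J = (0, 0), C = (1, 0), L = (0, 1).
1. D lies on line LC with LD:DC = 2:5 ⇒ D = (2/7, 5/7)
2. U is the centroid of triangle DCJ ⇒ U = (3/7, 5/21)
3. X is the midpoint of UL ⇒ X = (3/14, 13/21)
line XU meets CJ at R = (9/16, 0)
U = X + t·(R−X) with t = 8/13, so XU:UR = 8/13:5/13

XU:UR = 8/5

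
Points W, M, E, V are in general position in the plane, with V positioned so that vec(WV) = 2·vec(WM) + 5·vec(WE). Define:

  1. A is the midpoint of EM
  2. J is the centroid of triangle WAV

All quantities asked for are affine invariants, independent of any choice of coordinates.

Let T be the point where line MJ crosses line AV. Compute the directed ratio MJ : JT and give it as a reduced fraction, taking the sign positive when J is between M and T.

Choose coordinates W = (0, 0), M = (1, 0), E = (0, 1), V = (2, 5).
1. A is the midpoint of EM ⇒ A = (1/2, 1/2)
2. J is the centroid of triangle WAV ⇒ J = (5/6, 11/6)
line MJ meets AV at T = (6/7, 11/7)
J = M + t·(T−M) with t = 7/6, so MJ:JT = 7/6:-1/6

MJ:JT = -7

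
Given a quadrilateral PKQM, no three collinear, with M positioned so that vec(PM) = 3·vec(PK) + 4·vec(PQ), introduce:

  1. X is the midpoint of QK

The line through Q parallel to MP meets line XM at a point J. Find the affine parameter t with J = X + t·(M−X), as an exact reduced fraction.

t = 7

Work in coordinates with P = (0, 0), K = (1, 0), Q = (0, 1), M = (3, 4).
1. X is the midpoint of QK ⇒ X = (1/2, 1/2)
through Q parallel to MP: direction (-3, -4); meets XM at J = (18, 25)
J = X + t·(M−X) with t = 7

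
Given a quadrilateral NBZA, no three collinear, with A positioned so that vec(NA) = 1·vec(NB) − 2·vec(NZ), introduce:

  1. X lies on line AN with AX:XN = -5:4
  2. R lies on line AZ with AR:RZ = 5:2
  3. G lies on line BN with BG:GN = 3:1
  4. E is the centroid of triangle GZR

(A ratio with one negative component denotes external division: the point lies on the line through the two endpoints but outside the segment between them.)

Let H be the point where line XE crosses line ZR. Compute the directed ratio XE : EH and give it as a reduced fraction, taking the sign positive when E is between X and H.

Work in coordinates with N = (0, 0), B = (1, 0), Z = (0, 1), A = (1, -2).
1. X lies on line AN with AX:XN = -5:4 ⇒ X = (-4, 8)
2. R lies on line AZ with AR:RZ = 5:2 ⇒ R = (2/7, 1/7)
3. G lies on line BN with BG:GN = 3:1 ⇒ G = (1/4, 0)
4. E is the centroid of triangle GZR ⇒ E = (5/28, 8/21)
line XE meets ZR at H = (103/413, 104/413)
E = X + t·(H−X) with t = 59/60, so XE:EH = 59/60:1/60

XE:EH = 59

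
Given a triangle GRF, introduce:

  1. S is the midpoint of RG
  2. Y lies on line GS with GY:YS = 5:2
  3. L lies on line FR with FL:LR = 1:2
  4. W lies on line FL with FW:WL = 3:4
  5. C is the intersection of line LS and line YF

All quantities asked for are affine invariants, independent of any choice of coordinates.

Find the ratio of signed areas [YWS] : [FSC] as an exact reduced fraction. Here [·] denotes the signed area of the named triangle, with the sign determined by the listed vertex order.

Set G = (0, 0), R = (1, 0), F = (0, 1); any affine frame gives the same invariant.
1. S is the midpoint of RG ⇒ S = (1/2, 0)
2. Y lies on line GS with GY:YS = 5:2 ⇒ Y = (5/14, 0)
3. L lies on line FR with FL:LR = 1:2 ⇒ L = (1/3, 2/3)
4. W lies on line FL with FW:WL = 3:4 ⇒ W = (1/7, 6/7)
5. C is the intersection of line LS and line YF ⇒ C = (5/6, -4/3)
2·[YWS] = -6/49, 2·[FSC] = -1/3
[YWS]:[FSC] = -6/49:-1/3 = 18/49

[YWS]:[FSC] = 18/49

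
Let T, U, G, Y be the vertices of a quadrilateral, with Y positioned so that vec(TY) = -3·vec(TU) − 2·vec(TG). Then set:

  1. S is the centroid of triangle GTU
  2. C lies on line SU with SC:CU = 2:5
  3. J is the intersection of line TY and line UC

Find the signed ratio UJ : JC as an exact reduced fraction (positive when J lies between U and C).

Work in coordinates with T = (0, 0), U = (1, 0), G = (0, 1), Y = (-3, -2).
1. S is the centroid of triangle GTU ⇒ S = (1/3, 1/3)
2. C lies on line SU with SC:CU = 2:5 ⇒ C = (11/21, 5/21)
3. J is the intersection of line TY and line UC ⇒ J = (3/7, 2/7)
J = U + t·(C−U) with t = 6/5, so UJ:JC = t:(1−t) = 6/5:-1/5

UJ:JC = -6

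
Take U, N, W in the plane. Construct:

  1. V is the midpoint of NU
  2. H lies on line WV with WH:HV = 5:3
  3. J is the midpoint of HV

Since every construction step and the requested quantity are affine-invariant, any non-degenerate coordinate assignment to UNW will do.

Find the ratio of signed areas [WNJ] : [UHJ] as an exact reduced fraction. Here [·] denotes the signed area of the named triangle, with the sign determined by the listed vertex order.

Choose coordinates U = (0, 0), N = (1, 0), W = (0, 1).
1. V is the midpoint of NU ⇒ V = (1/2, 0)
2. H lies on line WV with WH:HV = 5:3 ⇒ H = (5/16, 3/8)
3. J is the midpoint of HV ⇒ J = (13/32, 3/16)
2·[WNJ] = -13/32, 2·[UHJ] = -3/32
[WNJ]:[UHJ] = -13/32:-3/32 = 13/3

[WNJ]:[UHJ] = 13/3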